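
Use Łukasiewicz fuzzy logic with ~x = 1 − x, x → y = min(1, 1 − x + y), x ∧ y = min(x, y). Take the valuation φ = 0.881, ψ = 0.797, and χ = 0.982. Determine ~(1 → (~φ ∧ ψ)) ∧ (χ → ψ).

0.815

~φ = 1 − 0.881 = 0.119
~φ ∧ ψ = min(0.119, 0.797) = 0.119
1 → (~φ ∧ ψ) = min(1, 1 − 1.000 + 0.119) = min(1, 0.119) = 0.119
~(1 → (~φ ∧ ψ)) = 1 − 0.119 = 0.881
χ → ψ = min(1, 1 − 0.982 + 0.797) = min(1, 0.815) = 0.815
~(1 → (~φ ∧ ψ)) ∧ (χ → ψ) = min(0.881, 0.815) = 0.815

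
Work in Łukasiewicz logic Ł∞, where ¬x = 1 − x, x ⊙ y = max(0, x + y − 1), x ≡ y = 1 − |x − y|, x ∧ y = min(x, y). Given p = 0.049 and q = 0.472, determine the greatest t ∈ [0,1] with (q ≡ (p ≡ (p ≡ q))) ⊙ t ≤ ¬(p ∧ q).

p ≡ q = 1 − |0.049 − 0.472| = 1 − 0.423 = 0.577
p ≡ (p ≡ q) = 1 − |0.049 − 0.577| = 1 − 0.528 = 0.472
q ≡ (p ≡ (p ≡ q)) = 1 − |0.472 − 0.472| = 1 − 0.000 = 1.000
So the left factor is q ≡ (p ≡ (p ≡ q)) = 1.000.
p ∧ q = min(0.049, 0.472) = 0.049
¬(p ∧ q) = 1 − 0.049 = 0.951
So the right-hand bound is ¬(p ∧ q) = 0.951.
The residuum of the Łukasiewicz t-norm gives the supremum: min(1, 1 − 1.000 + 0.951).
1 − 1.000 + 0.951 = 0.951, so t = min(1, 0.951) = 0.951.
Check: 1.000 ⊙ 0.951 = max(0, 0.951) = 0.951 ≤ 0.951.

0.951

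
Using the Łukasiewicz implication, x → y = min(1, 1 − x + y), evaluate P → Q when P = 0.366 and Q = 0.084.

P → Q = min(1, 1 − 0.366 + 0.084) = min(1, 0.718) = 0.718
For comparison, the Gödel implication (1 if x ≤ y else y) would give 0.084.

0.718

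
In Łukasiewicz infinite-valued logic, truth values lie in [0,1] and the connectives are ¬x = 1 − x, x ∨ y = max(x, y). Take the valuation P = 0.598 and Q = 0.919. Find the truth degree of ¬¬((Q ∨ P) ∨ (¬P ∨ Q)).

0.919

Q ∨ P = max(0.919, 0.598) = 0.919
¬P = 1 − 0.598 = 0.402
¬P ∨ Q = max(0.402, 0.919) = 0.919
(Q ∨ P) ∨ (¬P ∨ Q) = max(0.919, 0.919) = 0.919
¬((Q ∨ P) ∨ (¬P ∨ Q)) = 1 − 0.919 = 0.081
¬¬((Q ∨ P) ∨ (¬P ∨ Q)) = 1 − 0.081 = 0.919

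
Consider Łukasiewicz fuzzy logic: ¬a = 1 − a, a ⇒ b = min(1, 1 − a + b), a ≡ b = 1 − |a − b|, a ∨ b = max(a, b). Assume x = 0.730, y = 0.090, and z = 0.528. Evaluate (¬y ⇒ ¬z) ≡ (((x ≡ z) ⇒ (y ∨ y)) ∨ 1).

0.562

¬y = 1 − 0.090 = 0.910
¬z = 1 − 0.528 = 0.472
¬y ⇒ ¬z = min(1, 1 − 0.910 + 0.472) = min(1, 0.562) = 0.562
x ≡ z = 1 − |0.730 − 0.528| = 1 − 0.202 = 0.798
y ∨ y = max(0.090, 0.090) = 0.090
(x ≡ z) ⇒ (y ∨ y) = min(1, 1 − 0.798 + 0.090) = min(1, 0.292) = 0.292
((x ≡ z) ⇒ (y ∨ y)) ∨ 1 = max(0.292, 1.000) = 1.000
(¬y ⇒ ¬z) ≡ (((x ≡ z) ⇒ (y ∨ y)) ∨ 1) = 1 − |0.562 − 1.000| = 1 − 0.438 = 0.562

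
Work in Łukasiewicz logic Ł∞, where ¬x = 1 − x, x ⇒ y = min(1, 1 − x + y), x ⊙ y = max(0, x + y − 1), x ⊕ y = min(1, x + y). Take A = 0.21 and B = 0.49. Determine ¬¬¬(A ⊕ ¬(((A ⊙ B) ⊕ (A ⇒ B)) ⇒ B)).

0.28

A ⊙ B = max(0, 0.21 + 0.49 − 1) = max(0, -0.30) = 0.00
A ⇒ B = min(1, 1 − 0.21 + 0.49) = min(1, 1.28) = 1.00
(A ⊙ B) ⊕ (A ⇒ B) = min(1, 0.00 + 1.00) = min(1, 1.00) = 1.00
((A ⊙ B) ⊕ (A ⇒ B)) ⇒ B = min(1, 1 − 1.00 + 0.49) = min(1, 0.49) = 0.49
¬(((A ⊙ B) ⊕ (A ⇒ B)) ⇒ B) = 1 − 0.49 = 0.51
A ⊕ ¬(((A ⊙ B) ⊕ (A ⇒ B)) ⇒ B) = min(1, 0.21 + 0.51) = min(1, 0.72) = 0.72
¬(A ⊕ ¬(((A ⊙ B) ⊕ (A ⇒ B)) ⇒ B)) = 1 − 0.72 = 0.28
¬¬(A ⊕ ¬(((A ⊙ B) ⊕ (A ⇒ B)) ⇒ B)) = 1 − 0.28 = 0.72
¬¬¬(A ⊕ ¬(((A ⊙ B) ⊕ (A ⇒ B)) ⇒ B)) = 1 − 0.72 = 0.28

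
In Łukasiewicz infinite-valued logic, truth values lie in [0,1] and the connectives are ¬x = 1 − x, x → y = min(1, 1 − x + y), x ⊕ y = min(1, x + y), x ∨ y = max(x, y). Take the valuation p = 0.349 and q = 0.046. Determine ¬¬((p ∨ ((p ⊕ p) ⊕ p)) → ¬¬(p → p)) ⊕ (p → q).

1.000

p ⊕ p = min(1, 0.349 + 0.349) = min(1, 0.698) = 0.698
(p ⊕ p) ⊕ p = min(1, 0.698 + 0.349) = min(1, 1.047) = 1.000
p ∨ ((p ⊕ p) ⊕ p) = max(0.349, 1.000) = 1.000
p → p = min(1, 1 − 0.349 + 0.349) = min(1, 1.000) = 1.000
¬(p → p) = 1 − 1.000 = 0.000
¬¬(p → p) = 1 − 0.000 = 1.000
(p ∨ ((p ⊕ p) ⊕ p)) → ¬¬(p → p) = min(1, 1 − 1.000 + 1.000) = min(1, 1.000) = 1.000
¬((p ∨ ((p ⊕ p) ⊕ p)) → ¬¬(p → p)) = 1 − 1.000 = 0.000
¬¬((p ∨ ((p ⊕ p) ⊕ p)) → ¬¬(p → p)) = 1 − 0.000 = 1.000
p → q = min(1, 1 − 0.349 + 0.046) = min(1, 0.697) = 0.697
¬¬((p ∨ ((p ⊕ p) ⊕ p)) → ¬¬(p → p)) ⊕ (p → q) = min(1, 1.000 + 0.697) = min(1, 1.697) = 1.000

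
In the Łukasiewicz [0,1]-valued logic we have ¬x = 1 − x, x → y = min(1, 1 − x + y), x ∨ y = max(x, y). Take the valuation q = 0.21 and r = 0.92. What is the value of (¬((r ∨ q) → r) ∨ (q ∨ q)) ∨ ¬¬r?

0.92

r ∨ q = max(0.92, 0.21) = 0.92
(r ∨ q) → r = min(1, 1 − 0.92 + 0.92) = min(1, 1.00) = 1.00
¬((r ∨ q) → r) = 1 − 1.00 = 0.00
q ∨ q = max(0.21, 0.21) = 0.21
¬((r ∨ q) → r) ∨ (q ∨ q) = max(0.00, 0.21) = 0.21
¬r = 1 − 0.92 = 0.08
¬¬r = 1 − 0.08 = 0.92
(¬((r ∨ q) → r) ∨ (q ∨ q)) ∨ ¬¬r = max(0.21, 0.92) = 0.92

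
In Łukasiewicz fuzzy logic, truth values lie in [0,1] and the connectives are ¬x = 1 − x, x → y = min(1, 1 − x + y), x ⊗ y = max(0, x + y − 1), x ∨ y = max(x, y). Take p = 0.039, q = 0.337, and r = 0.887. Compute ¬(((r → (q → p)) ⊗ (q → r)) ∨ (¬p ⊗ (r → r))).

0.039

q → p = min(1, 1 − 0.337 + 0.039) = min(1, 0.702) = 0.702
r → (q → p) = min(1, 1 − 0.887 + 0.702) = min(1, 0.815) = 0.815
q → r = min(1, 1 − 0.337 + 0.887) = min(1, 1.550) = 1.000
(r → (q → p)) ⊗ (q → r) = max(0, 0.815 + 1.000 − 1) = max(0, 0.815) = 0.815
¬p = 1 − 0.039 = 0.961
r → r = min(1, 1 − 0.887 + 0.887) = min(1, 1.000) = 1.000
¬p ⊗ (r → r) = max(0, 0.961 + 1.000 − 1) = max(0, 0.961) = 0.961
((r → (q → p)) ⊗ (q → r)) ∨ (¬p ⊗ (r → r)) = max(0.815, 0.961) = 0.961
¬(((r → (q → p)) ⊗ (q → r)) ∨ (¬p ⊗ (r → r))) = 1 − 0.961 = 0.039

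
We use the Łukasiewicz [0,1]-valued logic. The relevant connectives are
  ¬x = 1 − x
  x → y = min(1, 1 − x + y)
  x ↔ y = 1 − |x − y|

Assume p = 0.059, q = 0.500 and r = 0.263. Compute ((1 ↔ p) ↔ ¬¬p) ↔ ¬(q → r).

1 ↔ p = 1 − |1.000 − 0.059| = 1 − 0.941 = 0.059
¬p = 1 − 0.059 = 0.941
¬¬p = 1 − 0.941 = 0.059
(1 ↔ p) ↔ ¬¬p = 1 − |0.059 − 0.059| = 1 − 0.000 = 1.000
q → r = min(1, 1 − 0.500 + 0.263) = min(1, 0.763) = 0.763
¬(q → r) = 1 − 0.763 = 0.237
((1 ↔ p) ↔ ¬¬p) ↔ ¬(q → r) = 1 − |1.000 − 0.237| = 1 − 0.763 = 0.237

0.237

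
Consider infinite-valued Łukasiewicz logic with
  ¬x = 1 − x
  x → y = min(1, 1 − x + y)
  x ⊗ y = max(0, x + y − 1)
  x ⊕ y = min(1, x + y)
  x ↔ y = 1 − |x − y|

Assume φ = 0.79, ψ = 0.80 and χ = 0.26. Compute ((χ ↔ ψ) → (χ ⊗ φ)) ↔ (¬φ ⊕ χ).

0.88

χ ↔ ψ = 1 − |0.26 − 0.80| = 1 − 0.54 = 0.46
χ ⊗ φ = max(0, 0.26 + 0.79 − 1) = max(0, 0.05) = 0.05
(χ ↔ ψ) → (χ ⊗ φ) = min(1, 1 − 0.46 + 0.05) = min(1, 0.59) = 0.59
¬φ = 1 − 0.79 = 0.21
¬φ ⊕ χ = min(1, 0.21 + 0.26) = min(1, 0.47) = 0.47
((χ ↔ ψ) → (χ ⊗ φ)) ↔ (¬φ ⊕ χ) = 1 − |0.59 − 0.47| = 1 − 0.12 = 0.88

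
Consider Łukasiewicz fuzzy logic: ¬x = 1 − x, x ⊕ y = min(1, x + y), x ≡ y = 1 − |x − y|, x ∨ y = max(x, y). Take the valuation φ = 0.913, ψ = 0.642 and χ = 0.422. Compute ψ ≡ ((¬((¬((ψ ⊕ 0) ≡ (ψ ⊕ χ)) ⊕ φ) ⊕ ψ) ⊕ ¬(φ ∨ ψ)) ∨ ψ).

ψ ⊕ 0 = min(1, 0.642 + 0.000) = min(1, 0.642) = 0.642
ψ ⊕ χ = min(1, 0.642 + 0.422) = min(1, 1.064) = 1.000
(ψ ⊕ 0) ≡ (ψ ⊕ χ) = 1 − |0.642 − 1.000| = 1 − 0.358 = 0.642
¬((ψ ⊕ 0) ≡ (ψ ⊕ χ)) = 1 − 0.642 = 0.358
¬((ψ ⊕ 0) ≡ (ψ ⊕ χ)) ⊕ φ = min(1, 0.358 + 0.913) = min(1, 1.271) = 1.000
(¬((ψ ⊕ 0) ≡ (ψ ⊕ χ)) ⊕ φ) ⊕ ψ = min(1, 1.000 + 0.642) = min(1, 1.642) = 1.000
¬((¬((ψ ⊕ 0) ≡ (ψ ⊕ χ)) ⊕ φ) ⊕ ψ) = 1 − 1.000 = 0.000
φ ∨ ψ = max(0.913, 0.642) = 0.913
¬(φ ∨ ψ) = 1 − 0.913 = 0.087
¬((¬((ψ ⊕ 0) ≡ (ψ ⊕ χ)) ⊕ φ) ⊕ ψ) ⊕ ¬(φ ∨ ψ) = min(1, 0.000 + 0.087) = min(1, 0.087) = 0.087
(¬((¬((ψ ⊕ 0) ≡ (ψ ⊕ χ)) ⊕ φ) ⊕ ψ) ⊕ ¬(φ ∨ ψ)) ∨ ψ = max(0.087, 0.642) = 0.642
ψ ≡ ((¬((¬((ψ ⊕ 0) ≡ (ψ ⊕ χ)) ⊕ φ) ⊕ ψ) ⊕ ¬(φ ∨ ψ)) ∨ ψ) = 1 − |0.642 − 0.642| = 1 − 0.000 = 1.000

1.000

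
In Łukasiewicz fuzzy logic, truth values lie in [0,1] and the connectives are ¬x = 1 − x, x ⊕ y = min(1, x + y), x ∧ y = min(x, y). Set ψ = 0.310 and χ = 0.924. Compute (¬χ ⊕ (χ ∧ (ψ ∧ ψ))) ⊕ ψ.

0.696

¬χ = 1 − 0.924 = 0.076
ψ ∧ ψ = min(0.310, 0.310) = 0.310
χ ∧ (ψ ∧ ψ) = min(0.924, 0.310) = 0.310
¬χ ⊕ (χ ∧ (ψ ∧ ψ)) = min(1, 0.076 + 0.310) = min(1, 0.386) = 0.386
(¬χ ⊕ (χ ∧ (ψ ∧ ψ))) ⊕ ψ = min(1, 0.386 + 0.310) = min(1, 0.696) = 0.696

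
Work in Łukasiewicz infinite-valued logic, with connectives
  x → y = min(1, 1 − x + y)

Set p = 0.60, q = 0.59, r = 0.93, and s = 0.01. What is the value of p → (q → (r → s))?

0.89

r → s = min(1, 1 − 0.93 + 0.01) = min(1, 0.08) = 0.08
q → (r → s) = min(1, 1 − 0.59 + 0.08) = min(1, 0.49) = 0.49
p → (q → (r → s)) = min(1, 1 − 0.60 + 0.49) = min(1, 0.89) = 0.89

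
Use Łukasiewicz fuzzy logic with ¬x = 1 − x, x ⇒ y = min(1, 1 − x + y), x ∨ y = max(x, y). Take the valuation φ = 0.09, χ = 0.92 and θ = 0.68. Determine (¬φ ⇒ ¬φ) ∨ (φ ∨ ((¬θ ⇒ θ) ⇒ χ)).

¬φ = 1 − 0.09 = 0.91
¬φ ⇒ ¬φ = min(1, 1 − 0.91 + 0.91) = min(1, 1.00) = 1.00
¬θ = 1 − 0.68 = 0.32
¬θ ⇒ θ = min(1, 1 − 0.32 + 0.68) = min(1, 1.36) = 1.00
(¬θ ⇒ θ) ⇒ χ = min(1, 1 − 1.00 + 0.92) = min(1, 0.92) = 0.92
φ ∨ ((¬θ ⇒ θ) ⇒ χ) = max(0.09, 0.92) = 0.92
(¬φ ⇒ ¬φ) ∨ (φ ∨ ((¬θ ⇒ θ) ⇒ χ)) = max(1.00, 0.92) = 1.00

1.00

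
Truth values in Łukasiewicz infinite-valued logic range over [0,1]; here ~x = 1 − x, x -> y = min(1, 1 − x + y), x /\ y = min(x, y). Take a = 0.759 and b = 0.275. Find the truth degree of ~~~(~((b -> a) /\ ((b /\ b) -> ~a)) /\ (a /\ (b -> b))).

b -> a = min(1, 1 − 0.275 + 0.759) = min(1, 1.484) = 1.000
b /\ b = min(0.275, 0.275) = 0.275
~a = 1 − 0.759 = 0.241
(b /\ b) -> ~a = min(1, 1 − 0.275 + 0.241) = min(1, 0.966) = 0.966
(b -> a) /\ ((b /\ b) -> ~a) = min(1.000, 0.966) = 0.966
~((b -> a) /\ ((b /\ b) -> ~a)) = 1 − 0.966 = 0.034
b -> b = min(1, 1 − 0.275 + 0.275) = min(1, 1.000) = 1.000
a /\ (b -> b) = min(0.759, 1.000) = 0.759
~((b -> a) /\ ((b /\ b) -> ~a)) /\ (a /\ (b -> b)) = min(0.034, 0.759) = 0.034
~(~((b -> a) /\ ((b /\ b) -> ~a)) /\ (a /\ (b -> b))) = 1 − 0.034 = 0.966
~~(~((b -> a) /\ ((b /\ b) -> ~a)) /\ (a /\ (b -> b))) = 1 − 0.966 = 0.034
~~~(~((b -> a) /\ ((b /\ b) -> ~a)) /\ (a /\ (b -> b))) = 1 − 0.034 = 0.966

0.966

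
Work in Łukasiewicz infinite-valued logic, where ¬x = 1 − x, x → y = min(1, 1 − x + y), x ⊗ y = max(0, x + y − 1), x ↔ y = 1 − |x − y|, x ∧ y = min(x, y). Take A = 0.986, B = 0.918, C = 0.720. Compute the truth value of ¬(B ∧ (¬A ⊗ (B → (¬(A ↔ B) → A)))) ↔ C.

¬A = 1 − 0.986 = 0.014
A ↔ B = 1 − |0.986 − 0.918| = 1 − 0.068 = 0.932
¬(A ↔ B) = 1 − 0.932 = 0.068
¬(A ↔ B) → A = min(1, 1 − 0.068 + 0.986) = min(1, 1.918) = 1.000
B → (¬(A ↔ B) → A) = min(1, 1 − 0.918 + 1.000) = min(1, 1.082) = 1.000
¬A ⊗ (B → (¬(A ↔ B) → A)) = max(0, 0.014 + 1.000 − 1) = max(0, 0.014) = 0.014
B ∧ (¬A ⊗ (B → (¬(A ↔ B) → A))) = min(0.918, 0.014) = 0.014
¬(B ∧ (¬A ⊗ (B → (¬(A ↔ B) → A)))) = 1 − 0.014 = 0.986
¬(B ∧ (¬A ⊗ (B → (¬(A ↔ B) → A)))) ↔ C = 1 − |0.986 − 0.720| = 1 − 0.266 = 0.734

0.734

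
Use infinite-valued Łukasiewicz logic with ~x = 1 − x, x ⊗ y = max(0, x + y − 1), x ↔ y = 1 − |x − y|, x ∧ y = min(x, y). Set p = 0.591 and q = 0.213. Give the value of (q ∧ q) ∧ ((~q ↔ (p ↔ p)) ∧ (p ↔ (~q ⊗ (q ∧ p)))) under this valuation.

q ∧ q = min(0.213, 0.213) = 0.213
~q = 1 − 0.213 = 0.787
p ↔ p = 1 − |0.591 − 0.591| = 1 − 0.000 = 1.000
~q ↔ (p ↔ p) = 1 − |0.787 − 1.000| = 1 − 0.213 = 0.787
q ∧ p = min(0.213, 0.591) = 0.213
~q ⊗ (q ∧ p) = max(0, 0.787 + 0.213 − 1) = max(0, 0.000) = 0.000
p ↔ (~q ⊗ (q ∧ p)) = 1 − |0.591 − 0.000| = 1 − 0.591 = 0.409
(~q ↔ (p ↔ p)) ∧ (p ↔ (~q ⊗ (q ∧ p))) = min(0.787, 0.409) = 0.409
(q ∧ q) ∧ ((~q ↔ (p ↔ p)) ∧ (p ↔ (~q ⊗ (q ∧ p)))) = min(0.213, 0.409) = 0.213

0.213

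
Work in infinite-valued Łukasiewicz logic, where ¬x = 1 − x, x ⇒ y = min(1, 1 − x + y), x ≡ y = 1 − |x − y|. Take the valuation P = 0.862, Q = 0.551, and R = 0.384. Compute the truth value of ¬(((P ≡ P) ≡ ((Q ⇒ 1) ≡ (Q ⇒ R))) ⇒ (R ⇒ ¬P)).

0.079

P ≡ P = 1 − |0.862 − 0.862| = 1 − 0.000 = 1.000
Q ⇒ 1 = min(1, 1 − 0.551 + 1.000) = min(1, 1.449) = 1.000
Q ⇒ R = min(1, 1 − 0.551 + 0.384) = min(1, 0.833) = 0.833
(Q ⇒ 1) ≡ (Q ⇒ R) = 1 − |1.000 − 0.833| = 1 − 0.167 = 0.833
(P ≡ P) ≡ ((Q ⇒ 1) ≡ (Q ⇒ R)) = 1 − |1.000 − 0.833| = 1 − 0.167 = 0.833
¬P = 1 − 0.862 = 0.138
R ⇒ ¬P = min(1, 1 − 0.384 + 0.138) = min(1, 0.754) = 0.754
((P ≡ P) ≡ ((Q ⇒ 1) ≡ (Q ⇒ R))) ⇒ (R ⇒ ¬P) = min(1, 1 − 0.833 + 0.754) = min(1, 0.921) = 0.921
¬(((P ≡ P) ≡ ((Q ⇒ 1) ≡ (Q ⇒ R))) ⇒ (R ⇒ ¬P)) = 1 − 0.921 = 0.079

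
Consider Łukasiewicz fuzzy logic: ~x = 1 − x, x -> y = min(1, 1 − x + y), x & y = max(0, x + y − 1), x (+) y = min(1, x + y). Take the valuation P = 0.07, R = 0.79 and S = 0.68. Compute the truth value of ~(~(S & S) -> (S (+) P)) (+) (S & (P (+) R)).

S & S = max(0, 0.68 + 0.68 − 1) = max(0, 0.36) = 0.36
~(S & S) = 1 − 0.36 = 0.64
S (+) P = min(1, 0.68 + 0.07) = min(1, 0.75) = 0.75
~(S & S) -> (S (+) P) = min(1, 1 − 0.64 + 0.75) = min(1, 1.11) = 1.00
~(~(S & S) -> (S (+) P)) = 1 − 1.00 = 0.00
P (+) R = min(1, 0.07 + 0.79) = min(1, 0.86) = 0.86
S & (P (+) R) = max(0, 0.68 + 0.86 − 1) = max(0, 0.54) = 0.54
~(~(S & S) -> (S (+) P)) (+) (S & (P (+) R)) = min(1, 0.00 + 0.54) = min(1, 0.54) = 0.54

0.54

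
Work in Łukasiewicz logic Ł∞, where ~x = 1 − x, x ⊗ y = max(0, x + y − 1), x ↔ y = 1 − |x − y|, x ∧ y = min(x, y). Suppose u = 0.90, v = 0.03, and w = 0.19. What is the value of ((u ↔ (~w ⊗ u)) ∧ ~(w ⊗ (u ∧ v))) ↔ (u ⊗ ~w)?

0.90

~w = 1 − 0.19 = 0.81
~w ⊗ u = max(0, 0.81 + 0.90 − 1) = max(0, 0.71) = 0.71
u ↔ (~w ⊗ u) = 1 − |0.90 − 0.71| = 1 − 0.19 = 0.81
u ∧ v = min(0.90, 0.03) = 0.03
w ⊗ (u ∧ v) = max(0, 0.19 + 0.03 − 1) = max(0, -0.78) = 0.00
~(w ⊗ (u ∧ v)) = 1 − 0.00 = 1.00
(u ↔ (~w ⊗ u)) ∧ ~(w ⊗ (u ∧ v)) = min(0.81, 1.00) = 0.81
u ⊗ ~w = max(0, 0.90 + 0.81 − 1) = max(0, 0.71) = 0.71
((u ↔ (~w ⊗ u)) ∧ ~(w ⊗ (u ∧ v))) ↔ (u ⊗ ~w) = 1 − |0.81 − 0.71| = 1 − 0.10 = 0.90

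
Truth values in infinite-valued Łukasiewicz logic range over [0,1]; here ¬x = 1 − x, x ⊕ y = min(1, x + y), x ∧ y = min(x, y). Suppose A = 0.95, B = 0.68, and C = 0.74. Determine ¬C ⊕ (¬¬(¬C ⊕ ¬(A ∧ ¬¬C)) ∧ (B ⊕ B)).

¬C = 1 − 0.74 = 0.26
¬¬C = 1 − 0.26 = 0.74
A ∧ ¬¬C = min(0.95, 0.74) = 0.74
¬(A ∧ ¬¬C) = 1 − 0.74 = 0.26
¬C ⊕ ¬(A ∧ ¬¬C) = min(1, 0.26 + 0.26) = min(1, 0.52) = 0.52
¬(¬C ⊕ ¬(A ∧ ¬¬C)) = 1 − 0.52 = 0.48
¬¬(¬C ⊕ ¬(A ∧ ¬¬C)) = 1 − 0.48 = 0.52
B ⊕ B = min(1, 0.68 + 0.68) = min(1, 1.36) = 1.00
¬¬(¬C ⊕ ¬(A ∧ ¬¬C)) ∧ (B ⊕ B) = min(0.52, 1.00) = 0.52
¬C ⊕ (¬¬(¬C ⊕ ¬(A ∧ ¬¬C)) ∧ (B ⊕ B)) = min(1, 0.26 + 0.52) = min(1, 0.78) = 0.78

0.78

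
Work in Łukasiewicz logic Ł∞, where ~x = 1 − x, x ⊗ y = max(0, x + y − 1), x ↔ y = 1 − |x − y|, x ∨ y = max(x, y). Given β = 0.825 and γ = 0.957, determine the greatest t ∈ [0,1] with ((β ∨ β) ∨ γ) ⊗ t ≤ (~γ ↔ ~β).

0.911

β ∨ β = max(0.825, 0.825) = 0.825
(β ∨ β) ∨ γ = max(0.825, 0.957) = 0.957
So the left factor is (β ∨ β) ∨ γ = 0.957.
~γ = 1 − 0.957 = 0.043
~β = 1 − 0.825 = 0.175
~γ ↔ ~β = 1 − |0.043 − 0.175| = 1 − 0.132 = 0.868
So the right-hand bound is ~γ ↔ ~β = 0.868.
The residuum of the Łukasiewicz t-norm gives the supremum: min(1, 1 − 0.957 + 0.868).
1 − 0.957 + 0.868 = 0.911, so t = min(1, 0.911) = 0.911.
Check: 0.957 ⊗ 0.911 = max(0, 0.868) = 0.868 ≤ 0.868.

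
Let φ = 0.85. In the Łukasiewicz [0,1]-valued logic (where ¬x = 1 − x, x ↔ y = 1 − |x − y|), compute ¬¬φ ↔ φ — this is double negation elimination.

¬φ = 1 − 0.85 = 0.15
¬¬φ = 1 − 0.15 = 0.85
¬¬φ ↔ φ = 1 − |0.85 − 0.85| = 1 − 0.00 = 1.00
(As expected: always 1 in Ł∞ since negation is involutive.)

1.00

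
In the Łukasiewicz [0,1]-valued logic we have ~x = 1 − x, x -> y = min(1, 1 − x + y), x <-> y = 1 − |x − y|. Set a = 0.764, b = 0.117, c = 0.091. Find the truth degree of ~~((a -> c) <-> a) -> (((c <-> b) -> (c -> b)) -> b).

0.554

a -> c = min(1, 1 − 0.764 + 0.091) = min(1, 0.327) = 0.327
(a -> c) <-> a = 1 − |0.327 − 0.764| = 1 − 0.437 = 0.563
~((a -> c) <-> a) = 1 − 0.563 = 0.437
~~((a -> c) <-> a) = 1 − 0.437 = 0.563
c <-> b = 1 − |0.091 − 0.117| = 1 − 0.026 = 0.974
c -> b = min(1, 1 − 0.091 + 0.117) = min(1, 1.026) = 1.000
(c <-> b) -> (c -> b) = min(1, 1 − 0.974 + 1.000) = min(1, 1.026) = 1.000
((c <-> b) -> (c -> b)) -> b = min(1, 1 − 1.000 + 0.117) = min(1, 0.117) = 0.117
~~((a -> c) <-> a) -> (((c <-> b) -> (c -> b)) -> b) = min(1, 1 − 0.563 + 0.117) = min(1, 0.554) = 0.554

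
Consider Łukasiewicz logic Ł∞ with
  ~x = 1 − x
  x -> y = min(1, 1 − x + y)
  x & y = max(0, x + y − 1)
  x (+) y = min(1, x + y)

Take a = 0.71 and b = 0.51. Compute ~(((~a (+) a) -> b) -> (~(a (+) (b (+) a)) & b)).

0.51

~a = 1 − 0.71 = 0.29
~a (+) a = min(1, 0.29 + 0.71) = min(1, 1.00) = 1.00
(~a (+) a) -> b = min(1, 1 − 1.00 + 0.51) = min(1, 0.51) = 0.51
b (+) a = min(1, 0.51 + 0.71) = min(1, 1.22) = 1.00
a (+) (b (+) a) = min(1, 0.71 + 1.00) = min(1, 1.71) = 1.00
~(a (+) (b (+) a)) = 1 − 1.00 = 0.00
~(a (+) (b (+) a)) & b = max(0, 0.00 + 0.51 − 1) = max(0, -0.49) = 0.00
((~a (+) a) -> b) -> (~(a (+) (b (+) a)) & b) = min(1, 1 − 0.51 + 0.00) = min(1, 0.49) = 0.49
~(((~a (+) a) -> b) -> (~(a (+) (b (+) a)) & b)) = 1 − 0.49 = 0.51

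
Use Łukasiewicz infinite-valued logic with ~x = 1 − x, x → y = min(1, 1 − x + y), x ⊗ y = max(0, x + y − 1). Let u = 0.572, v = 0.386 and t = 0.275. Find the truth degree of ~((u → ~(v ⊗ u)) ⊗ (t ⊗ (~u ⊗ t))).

1.000

v ⊗ u = max(0, 0.386 + 0.572 − 1) = max(0, -0.042) = 0.000
~(v ⊗ u) = 1 − 0.000 = 1.000
u → ~(v ⊗ u) = min(1, 1 − 0.572 + 1.000) = min(1, 1.428) = 1.000
~u = 1 − 0.572 = 0.428
~u ⊗ t = max(0, 0.428 + 0.275 − 1) = max(0, -0.297) = 0.000
t ⊗ (~u ⊗ t) = max(0, 0.275 + 0.000 − 1) = max(0, -0.725) = 0.000
(u → ~(v ⊗ u)) ⊗ (t ⊗ (~u ⊗ t)) = max(0, 1.000 + 0.000 − 1) = max(0, 0.000) = 0.000
~((u → ~(v ⊗ u)) ⊗ (t ⊗ (~u ⊗ t))) = 1 − 0.000 = 1.000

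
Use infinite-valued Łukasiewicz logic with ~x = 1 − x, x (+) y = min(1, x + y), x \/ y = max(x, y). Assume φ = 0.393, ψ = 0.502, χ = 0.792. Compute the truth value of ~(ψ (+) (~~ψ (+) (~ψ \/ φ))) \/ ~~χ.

~ψ = 1 − 0.502 = 0.498
~~ψ = 1 − 0.498 = 0.502
~ψ \/ φ = max(0.498, 0.393) = 0.498
~~ψ (+) (~ψ \/ φ) = min(1, 0.502 + 0.498) = min(1, 1.000) = 1.000
ψ (+) (~~ψ (+) (~ψ \/ φ)) = min(1, 0.502 + 1.000) = min(1, 1.502) = 1.000
~(ψ (+) (~~ψ (+) (~ψ \/ φ))) = 1 − 1.000 = 0.000
~χ = 1 − 0.792 = 0.208
~~χ = 1 − 0.208 = 0.792
~(ψ (+) (~~ψ (+) (~ψ \/ φ))) \/ ~~χ = max(0.000, 0.792) = 0.792

0.792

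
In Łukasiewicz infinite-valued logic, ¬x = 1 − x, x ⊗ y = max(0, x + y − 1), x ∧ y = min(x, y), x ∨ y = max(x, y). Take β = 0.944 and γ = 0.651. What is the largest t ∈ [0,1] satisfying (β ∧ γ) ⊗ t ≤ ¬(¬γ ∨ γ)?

β ∧ γ = min(0.944, 0.651) = 0.651
So the left factor is β ∧ γ = 0.651.
¬γ = 1 − 0.651 = 0.349
¬γ ∨ γ = max(0.349, 0.651) = 0.651
¬(¬γ ∨ γ) = 1 − 0.651 = 0.349
So the right-hand bound is ¬(¬γ ∨ γ) = 0.349.
The residuum of the Łukasiewicz t-norm gives the supremum: min(1, 1 − 0.651 + 0.349).
1 − 0.651 + 0.349 = 0.698, so t = min(1, 0.698) = 0.698.
Check: 0.651 ⊗ 0.698 = max(0, 0.349) = 0.349 ≤ 0.349.

0.698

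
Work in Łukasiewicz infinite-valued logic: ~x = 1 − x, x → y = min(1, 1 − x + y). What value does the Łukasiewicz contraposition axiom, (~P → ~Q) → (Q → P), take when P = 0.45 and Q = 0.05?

1.00

~P = 1 − 0.45 = 0.55
~Q = 1 − 0.05 = 0.95
~P → ~Q = min(1, 1 − 0.55 + 0.95) = min(1, 1.40) = 1.00
Q → P = min(1, 1 − 0.05 + 0.45) = min(1, 1.40) = 1.00
(~P → ~Q) → (Q → P) = min(1, 1 − 1.00 + 1.00) = min(1, 1.00) = 1.00
(As expected: an axiom of Ł∞, always 1.)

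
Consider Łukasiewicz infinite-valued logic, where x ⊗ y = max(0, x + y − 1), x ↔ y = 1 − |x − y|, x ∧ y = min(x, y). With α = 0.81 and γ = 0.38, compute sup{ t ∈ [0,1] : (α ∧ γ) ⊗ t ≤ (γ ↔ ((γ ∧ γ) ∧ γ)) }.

α ∧ γ = min(0.81, 0.38) = 0.38
So the left factor is α ∧ γ = 0.38.
γ ∧ γ = min(0.38, 0.38) = 0.38
(γ ∧ γ) ∧ γ = min(0.38, 0.38) = 0.38
γ ↔ ((γ ∧ γ) ∧ γ) = 1 − |0.38 − 0.38| = 1 − 0.00 = 1.00
So the right-hand bound is γ ↔ ((γ ∧ γ) ∧ γ) = 1.00.
The residuum of the Łukasiewicz t-norm gives the supremum: min(1, 1 − 0.38 + 1.00).
1 − 0.38 + 1.00 = 1.62, so t = min(1, 1.62) = 1.00.
Check: 0.38 ⊗ 1.00 = max(0, 0.38) = 0.38 ≤ 1.00.

1.00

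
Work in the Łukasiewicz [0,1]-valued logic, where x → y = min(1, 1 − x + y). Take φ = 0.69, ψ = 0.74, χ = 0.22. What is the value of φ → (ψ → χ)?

ψ → χ = min(1, 1 − 0.74 + 0.22) = min(1, 0.48) = 0.48
φ → (ψ → χ) = min(1, 1 − 0.69 + 0.48) = min(1, 0.79) = 0.79

0.79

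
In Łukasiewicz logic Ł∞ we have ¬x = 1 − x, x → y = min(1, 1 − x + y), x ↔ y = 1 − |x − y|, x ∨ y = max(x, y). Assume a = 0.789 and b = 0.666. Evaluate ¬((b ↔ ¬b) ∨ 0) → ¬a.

0.879

¬b = 1 − 0.666 = 0.334
b ↔ ¬b = 1 − |0.666 − 0.334| = 1 − 0.332 = 0.668
(b ↔ ¬b) ∨ 0 = max(0.668, 0.000) = 0.668
¬((b ↔ ¬b) ∨ 0) = 1 − 0.668 = 0.332
¬a = 1 − 0.789 = 0.211
¬((b ↔ ¬b) ∨ 0) → ¬a = min(1, 1 − 0.332 + 0.211) = min(1, 0.879) = 0.879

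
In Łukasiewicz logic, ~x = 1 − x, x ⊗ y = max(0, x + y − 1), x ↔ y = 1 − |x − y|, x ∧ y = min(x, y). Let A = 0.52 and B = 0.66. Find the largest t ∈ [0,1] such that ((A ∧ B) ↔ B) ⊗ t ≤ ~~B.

0.80

A ∧ B = min(0.52, 0.66) = 0.52
(A ∧ B) ↔ B = 1 − |0.52 − 0.66| = 1 − 0.14 = 0.86
So the left factor is (A ∧ B) ↔ B = 0.86.
~B = 1 − 0.66 = 0.34
~~B = 1 − 0.34 = 0.66
So the right-hand bound is ~~B = 0.66.
The residuum of the Łukasiewicz t-norm gives the supremum: min(1, 1 − 0.86 + 0.66).
1 − 0.86 + 0.66 = 0.80, so t = min(1, 0.80) = 0.80.
Check: 0.86 ⊗ 0.80 = max(0, 0.66) = 0.66 ≤ 0.66.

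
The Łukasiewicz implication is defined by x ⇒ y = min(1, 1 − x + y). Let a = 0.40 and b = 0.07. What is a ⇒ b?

0.67

a ⇒ b = min(1, 1 − 0.40 + 0.07) = min(1, 0.67) = 0.67
For comparison, the Gödel implication (1 if x ≤ y else y) would give 0.07.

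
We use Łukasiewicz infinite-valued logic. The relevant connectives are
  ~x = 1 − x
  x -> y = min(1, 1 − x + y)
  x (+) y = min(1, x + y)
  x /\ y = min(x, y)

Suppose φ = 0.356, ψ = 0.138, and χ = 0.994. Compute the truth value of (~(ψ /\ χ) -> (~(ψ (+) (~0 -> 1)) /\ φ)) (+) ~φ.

0.782

ψ /\ χ = min(0.138, 0.994) = 0.138
~(ψ /\ χ) = 1 − 0.138 = 0.862
~0 = 1 − 0.000 = 1.000
~0 -> 1 = min(1, 1 − 1.000 + 1.000) = min(1, 1.000) = 1.000
ψ (+) (~0 -> 1) = min(1, 0.138 + 1.000) = min(1, 1.138) = 1.000
~(ψ (+) (~0 -> 1)) = 1 − 1.000 = 0.000
~(ψ (+) (~0 -> 1)) /\ φ = min(0.000, 0.356) = 0.000
~(ψ /\ χ) -> (~(ψ (+) (~0 -> 1)) /\ φ) = min(1, 1 − 0.862 + 0.000) = min(1, 0.138) = 0.138
~φ = 1 − 0.356 = 0.644
(~(ψ /\ χ) -> (~(ψ (+) (~0 -> 1)) /\ φ)) (+) ~φ = min(1, 0.138 + 0.644) = min(1, 0.782) = 0.782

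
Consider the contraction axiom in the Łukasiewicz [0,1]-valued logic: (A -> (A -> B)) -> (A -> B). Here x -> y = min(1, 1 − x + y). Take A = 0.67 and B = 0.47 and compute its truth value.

0.80

A -> B = min(1, 1 − 0.67 + 0.47) = min(1, 0.80) = 0.80
A -> (A -> B) = min(1, 1 − 0.67 + 0.80) = min(1, 1.13) = 1.00
(A -> (A -> B)) -> (A -> B) = min(1, 1 − 1.00 + 0.80) = min(1, 0.80) = 0.80
(The value 0.80 < 1 shows this instance is not satisfied; fails in Ł∞ (the t-norm is not idempotent).)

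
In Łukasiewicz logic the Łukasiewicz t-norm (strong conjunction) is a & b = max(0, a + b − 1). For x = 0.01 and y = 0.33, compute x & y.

x & y = max(0, 0.01 + 0.33 − 1) = max(0, -0.66) = 0.00
For comparison, the Gödel (minimum) t-norm min(a, b) would give 0.01.

0.00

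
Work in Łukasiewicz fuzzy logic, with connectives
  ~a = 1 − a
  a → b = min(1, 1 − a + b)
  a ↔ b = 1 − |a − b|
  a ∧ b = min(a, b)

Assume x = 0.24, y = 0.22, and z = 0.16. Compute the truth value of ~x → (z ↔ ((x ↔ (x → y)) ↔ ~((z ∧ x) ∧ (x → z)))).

~x = 1 − 0.24 = 0.76
x → y = min(1, 1 − 0.24 + 0.22) = min(1, 0.98) = 0.98
x ↔ (x → y) = 1 − |0.24 − 0.98| = 1 − 0.74 = 0.26
z ∧ x = min(0.16, 0.24) = 0.16
x → z = min(1, 1 − 0.24 + 0.16) = min(1, 0.92) = 0.92
(z ∧ x) ∧ (x → z) = min(0.16, 0.92) = 0.16
~((z ∧ x) ∧ (x → z)) = 1 − 0.16 = 0.84
(x ↔ (x → y)) ↔ ~((z ∧ x) ∧ (x → z)) = 1 − |0.26 − 0.84| = 1 − 0.58 = 0.42
z ↔ ((x ↔ (x → y)) ↔ ~((z ∧ x) ∧ (x → z))) = 1 − |0.16 − 0.42| = 1 − 0.26 = 0.74
~x → (z ↔ ((x ↔ (x → y)) ↔ ~((z ∧ x) ∧ (x → z)))) = min(1, 1 − 0.76 + 0.74) = min(1, 0.98) = 0.98

0.98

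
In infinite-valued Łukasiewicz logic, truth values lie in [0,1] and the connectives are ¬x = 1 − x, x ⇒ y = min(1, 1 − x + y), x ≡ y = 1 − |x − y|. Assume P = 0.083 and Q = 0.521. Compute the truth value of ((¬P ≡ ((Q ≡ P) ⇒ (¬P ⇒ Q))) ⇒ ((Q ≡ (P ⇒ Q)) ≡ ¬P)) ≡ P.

0.396

¬P = 1 − 0.083 = 0.917
Q ≡ P = 1 − |0.521 − 0.083| = 1 − 0.438 = 0.562
¬P ⇒ Q = min(1, 1 − 0.917 + 0.521) = min(1, 0.604) = 0.604
(Q ≡ P) ⇒ (¬P ⇒ Q) = min(1, 1 − 0.562 + 0.604) = min(1, 1.042) = 1.000
¬P ≡ ((Q ≡ P) ⇒ (¬P ⇒ Q)) = 1 − |0.917 − 1.000| = 1 − 0.083 = 0.917
P ⇒ Q = min(1, 1 − 0.083 + 0.521) = min(1, 1.438) = 1.000
Q ≡ (P ⇒ Q) = 1 − |0.521 − 1.000| = 1 − 0.479 = 0.521
(Q ≡ (P ⇒ Q)) ≡ ¬P = 1 − |0.521 − 0.917| = 1 − 0.396 = 0.604
(¬P ≡ ((Q ≡ P) ⇒ (¬P ⇒ Q))) ⇒ ((Q ≡ (P ⇒ Q)) ≡ ¬P) = min(1, 1 − 0.917 + 0.604) = min(1, 0.687) = 0.687
((¬P ≡ ((Q ≡ P) ⇒ (¬P ⇒ Q))) ⇒ ((Q ≡ (P ⇒ Q)) ≡ ¬P)) ≡ P = 1 − |0.687 − 0.083| = 1 − 0.604 = 0.396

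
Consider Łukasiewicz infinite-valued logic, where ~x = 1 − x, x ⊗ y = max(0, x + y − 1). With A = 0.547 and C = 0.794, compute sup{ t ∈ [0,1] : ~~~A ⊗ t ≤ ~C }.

~A = 1 − 0.547 = 0.453
~~A = 1 − 0.453 = 0.547
~~~A = 1 − 0.547 = 0.453
So the left factor is ~~~A = 0.453.
~C = 1 − 0.794 = 0.206
So the right-hand bound is ~C = 0.206.
The residuum of the Łukasiewicz t-norm gives the supremum: min(1, 1 − 0.453 + 0.206).
1 − 0.453 + 0.206 = 0.753, so t = min(1, 0.753) = 0.753.
Check: 0.453 ⊗ 0.753 = max(0, 0.206) = 0.206 ≤ 0.206.

0.753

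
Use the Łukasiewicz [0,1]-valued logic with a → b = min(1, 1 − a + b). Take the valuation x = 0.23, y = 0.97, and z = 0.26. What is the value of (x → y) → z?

x → y = min(1, 1 − 0.23 + 0.97) = min(1, 1.74) = 1.00
(x → y) → z = min(1, 1 − 1.00 + 0.26) = min(1, 0.26) = 0.26

0.26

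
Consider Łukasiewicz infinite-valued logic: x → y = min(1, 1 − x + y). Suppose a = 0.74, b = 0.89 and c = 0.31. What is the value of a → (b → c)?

0.68

b → c = min(1, 1 − 0.89 + 0.31) = min(1, 0.42) = 0.42
a → (b → c) = min(1, 1 − 0.74 + 0.42) = min(1, 0.68) = 0.68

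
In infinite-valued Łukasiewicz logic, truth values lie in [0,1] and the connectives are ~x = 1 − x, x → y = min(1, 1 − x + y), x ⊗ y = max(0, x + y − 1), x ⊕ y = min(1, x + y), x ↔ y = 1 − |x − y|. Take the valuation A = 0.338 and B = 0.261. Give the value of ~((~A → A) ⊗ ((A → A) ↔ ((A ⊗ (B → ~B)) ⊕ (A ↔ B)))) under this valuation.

0.324

~A = 1 − 0.338 = 0.662
~A → A = min(1, 1 − 0.662 + 0.338) = min(1, 0.676) = 0.676
A → A = min(1, 1 − 0.338 + 0.338) = min(1, 1.000) = 1.000
~B = 1 − 0.261 = 0.739
B → ~B = min(1, 1 − 0.261 + 0.739) = min(1, 1.478) = 1.000
A ⊗ (B → ~B) = max(0, 0.338 + 1.000 − 1) = max(0, 0.338) = 0.338
A ↔ B = 1 − |0.338 − 0.261| = 1 − 0.077 = 0.923
(A ⊗ (B → ~B)) ⊕ (A ↔ B) = min(1, 0.338 + 0.923) = min(1, 1.261) = 1.000
(A → A) ↔ ((A ⊗ (B → ~B)) ⊕ (A ↔ B)) = 1 − |1.000 − 1.000| = 1 − 0.000 = 1.000
(~A → A) ⊗ ((A → A) ↔ ((A ⊗ (B → ~B)) ⊕ (A ↔ B))) = max(0, 0.676 + 1.000 − 1) = max(0, 0.676) = 0.676
~((~A → A) ⊗ ((A → A) ↔ ((A ⊗ (B → ~B)) ⊕ (A ↔ B)))) = 1 − 0.676 = 0.324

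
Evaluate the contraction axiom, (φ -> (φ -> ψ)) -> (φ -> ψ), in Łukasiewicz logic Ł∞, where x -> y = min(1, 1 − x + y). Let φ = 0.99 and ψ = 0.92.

0.99

φ -> ψ = min(1, 1 − 0.99 + 0.92) = min(1, 0.93) = 0.93
φ -> (φ -> ψ) = min(1, 1 − 0.99 + 0.93) = min(1, 0.94) = 0.94
(φ -> (φ -> ψ)) -> (φ -> ψ) = min(1, 1 − 0.94 + 0.93) = min(1, 0.99) = 0.99
(The value 0.99 < 1 shows this instance is not satisfied; fails in Ł∞ (the t-norm is not idempotent).)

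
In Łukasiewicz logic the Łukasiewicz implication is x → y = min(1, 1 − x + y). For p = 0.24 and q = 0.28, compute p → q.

1.00

p → q = min(1, 1 − 0.24 + 0.28) = min(1, 1.04) = 1.00
For comparison, the Gödel implication (1 if x ≤ y else y) would give 1.00.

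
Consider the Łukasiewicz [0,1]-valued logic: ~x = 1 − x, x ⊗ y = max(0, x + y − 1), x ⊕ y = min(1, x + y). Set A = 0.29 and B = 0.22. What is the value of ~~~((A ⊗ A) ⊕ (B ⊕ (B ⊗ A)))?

A ⊗ A = max(0, 0.29 + 0.29 − 1) = max(0, -0.42) = 0.00
B ⊗ A = max(0, 0.22 + 0.29 − 1) = max(0, -0.49) = 0.00
B ⊕ (B ⊗ A) = min(1, 0.22 + 0.00) = min(1, 0.22) = 0.22
(A ⊗ A) ⊕ (B ⊕ (B ⊗ A)) = min(1, 0.00 + 0.22) = min(1, 0.22) = 0.22
~((A ⊗ A) ⊕ (B ⊕ (B ⊗ A))) = 1 − 0.22 = 0.78
~~((A ⊗ A) ⊕ (B ⊕ (B ⊗ A))) = 1 − 0.78 = 0.22
~~~((A ⊗ A) ⊕ (B ⊕ (B ⊗ A))) = 1 − 0.22 = 0.78

0.78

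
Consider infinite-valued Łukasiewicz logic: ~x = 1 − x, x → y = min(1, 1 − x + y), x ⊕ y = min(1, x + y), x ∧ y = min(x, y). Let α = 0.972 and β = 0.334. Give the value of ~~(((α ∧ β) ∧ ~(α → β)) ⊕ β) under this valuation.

α ∧ β = min(0.972, 0.334) = 0.334
α → β = min(1, 1 − 0.972 + 0.334) = min(1, 0.362) = 0.362
~(α → β) = 1 − 0.362 = 0.638
(α ∧ β) ∧ ~(α → β) = min(0.334, 0.638) = 0.334
((α ∧ β) ∧ ~(α → β)) ⊕ β = min(1, 0.334 + 0.334) = min(1, 0.668) = 0.668
~(((α ∧ β) ∧ ~(α → β)) ⊕ β) = 1 − 0.668 = 0.332
~~(((α ∧ β) ∧ ~(α → β)) ⊕ β) = 1 − 0.332 = 0.668

0.668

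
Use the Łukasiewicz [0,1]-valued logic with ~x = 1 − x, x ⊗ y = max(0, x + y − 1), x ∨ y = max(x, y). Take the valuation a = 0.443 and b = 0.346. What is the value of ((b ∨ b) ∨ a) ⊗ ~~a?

0.000

b ∨ b = max(0.346, 0.346) = 0.346
(b ∨ b) ∨ a = max(0.346, 0.443) = 0.443
~a = 1 − 0.443 = 0.557
~~a = 1 − 0.557 = 0.443
((b ∨ b) ∨ a) ⊗ ~~a = max(0, 0.443 + 0.443 − 1) = max(0, -0.114) = 0.000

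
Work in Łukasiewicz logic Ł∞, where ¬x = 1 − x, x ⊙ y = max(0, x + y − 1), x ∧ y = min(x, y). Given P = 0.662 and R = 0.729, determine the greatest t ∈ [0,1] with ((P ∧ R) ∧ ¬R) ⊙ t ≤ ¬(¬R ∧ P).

1.000

P ∧ R = min(0.662, 0.729) = 0.662
¬R = 1 − 0.729 = 0.271
(P ∧ R) ∧ ¬R = min(0.662, 0.271) = 0.271
So the left factor is (P ∧ R) ∧ ¬R = 0.271.
¬R ∧ P = min(0.271, 0.662) = 0.271
¬(¬R ∧ P) = 1 − 0.271 = 0.729
So the right-hand bound is ¬(¬R ∧ P) = 0.729.
The residuum of the Łukasiewicz t-norm gives the supremum: min(1, 1 − 0.271 + 0.729).
1 − 0.271 + 0.729 = 1.458, so t = min(1, 1.458) = 1.000.
Check: 0.271 ⊙ 1.000 = max(0, 0.271) = 0.271 ≤ 0.729.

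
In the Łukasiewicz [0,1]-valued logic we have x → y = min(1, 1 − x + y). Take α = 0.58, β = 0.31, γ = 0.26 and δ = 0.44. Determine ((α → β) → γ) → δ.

0.91

α → β = min(1, 1 − 0.58 + 0.31) = min(1, 0.73) = 0.73
(α → β) → γ = min(1, 1 − 0.73 + 0.26) = min(1, 0.53) = 0.53
((α → β) → γ) → δ = min(1, 1 − 0.53 + 0.44) = min(1, 0.91) = 0.91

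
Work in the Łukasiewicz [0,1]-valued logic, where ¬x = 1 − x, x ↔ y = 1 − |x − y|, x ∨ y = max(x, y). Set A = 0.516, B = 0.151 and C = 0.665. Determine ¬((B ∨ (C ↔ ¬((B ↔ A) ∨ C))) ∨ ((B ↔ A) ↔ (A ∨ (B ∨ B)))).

0.119

B ↔ A = 1 − |0.151 − 0.516| = 1 − 0.365 = 0.635
(B ↔ A) ∨ C = max(0.635, 0.665) = 0.665
¬((B ↔ A) ∨ C) = 1 − 0.665 = 0.335
C ↔ ¬((B ↔ A) ∨ C) = 1 − |0.665 − 0.335| = 1 − 0.330 = 0.670
B ∨ (C ↔ ¬((B ↔ A) ∨ C)) = max(0.151, 0.670) = 0.670
B ∨ B = max(0.151, 0.151) = 0.151
A ∨ (B ∨ B) = max(0.516, 0.151) = 0.516
(B ↔ A) ↔ (A ∨ (B ∨ B)) = 1 − |0.635 − 0.516| = 1 − 0.119 = 0.881
(B ∨ (C ↔ ¬((B ↔ A) ∨ C))) ∨ ((B ↔ A) ↔ (A ∨ (B ∨ B))) = max(0.670, 0.881) = 0.881
¬((B ∨ (C ↔ ¬((B ↔ A) ∨ C))) ∨ ((B ↔ A) ↔ (A ∨ (B ∨ B)))) = 1 − 0.881 = 0.119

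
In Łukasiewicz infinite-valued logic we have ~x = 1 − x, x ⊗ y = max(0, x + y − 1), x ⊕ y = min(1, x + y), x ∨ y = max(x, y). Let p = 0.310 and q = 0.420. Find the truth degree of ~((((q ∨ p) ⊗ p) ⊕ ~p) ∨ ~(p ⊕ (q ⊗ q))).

0.310

q ∨ p = max(0.420, 0.310) = 0.420
(q ∨ p) ⊗ p = max(0, 0.420 + 0.310 − 1) = max(0, -0.270) = 0.000
~p = 1 − 0.310 = 0.690
((q ∨ p) ⊗ p) ⊕ ~p = min(1, 0.000 + 0.690) = min(1, 0.690) = 0.690
q ⊗ q = max(0, 0.420 + 0.420 − 1) = max(0, -0.160) = 0.000
p ⊕ (q ⊗ q) = min(1, 0.310 + 0.000) = min(1, 0.310) = 0.310
~(p ⊕ (q ⊗ q)) = 1 − 0.310 = 0.690
(((q ∨ p) ⊗ p) ⊕ ~p) ∨ ~(p ⊕ (q ⊗ q)) = max(0.690, 0.690) = 0.690
~((((q ∨ p) ⊗ p) ⊕ ~p) ∨ ~(p ⊕ (q ⊗ q))) = 1 − 0.690 = 0.310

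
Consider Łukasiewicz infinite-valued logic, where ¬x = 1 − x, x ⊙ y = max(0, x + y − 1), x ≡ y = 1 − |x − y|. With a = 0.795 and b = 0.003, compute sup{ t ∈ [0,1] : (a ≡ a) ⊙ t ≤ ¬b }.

0.997

a ≡ a = 1 − |0.795 − 0.795| = 1 − 0.000 = 1.000
So the left factor is a ≡ a = 1.000.
¬b = 1 − 0.003 = 0.997
So the right-hand bound is ¬b = 0.997.
The residuum of the Łukasiewicz t-norm gives the supremum: min(1, 1 − 1.000 + 0.997).
1 − 1.000 + 0.997 = 0.997, so t = min(1, 0.997) = 0.997.
Check: 1.000 ⊙ 0.997 = max(0, 0.997) = 0.997 ≤ 0.997.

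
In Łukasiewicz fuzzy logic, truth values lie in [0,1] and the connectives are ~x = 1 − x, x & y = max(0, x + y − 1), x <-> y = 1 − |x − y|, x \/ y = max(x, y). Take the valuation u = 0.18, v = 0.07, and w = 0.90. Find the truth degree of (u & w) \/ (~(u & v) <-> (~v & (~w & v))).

0.08

u & w = max(0, 0.18 + 0.90 − 1) = max(0, 0.08) = 0.08
u & v = max(0, 0.18 + 0.07 − 1) = max(0, -0.75) = 0.00
~(u & v) = 1 − 0.00 = 1.00
~v = 1 − 0.07 = 0.93
~w = 1 − 0.90 = 0.10
~w & v = max(0, 0.10 + 0.07 − 1) = max(0, -0.83) = 0.00
~v & (~w & v) = max(0, 0.93 + 0.00 − 1) = max(0, -0.07) = 0.00
~(u & v) <-> (~v & (~w & v)) = 1 − |1.00 − 0.00| = 1 − 1.00 = 0.00
(u & w) \/ (~(u & v) <-> (~v & (~w & v))) = max(0.08, 0.00) = 0.08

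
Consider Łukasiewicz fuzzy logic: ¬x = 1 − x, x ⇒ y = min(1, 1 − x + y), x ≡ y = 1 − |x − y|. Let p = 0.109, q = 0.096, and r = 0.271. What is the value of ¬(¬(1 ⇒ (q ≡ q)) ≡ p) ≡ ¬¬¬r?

q ≡ q = 1 − |0.096 − 0.096| = 1 − 0.000 = 1.000
1 ⇒ (q ≡ q) = min(1, 1 − 1.000 + 1.000) = min(1, 1.000) = 1.000
¬(1 ⇒ (q ≡ q)) = 1 − 1.000 = 0.000
¬(1 ⇒ (q ≡ q)) ≡ p = 1 − |0.000 − 0.109| = 1 − 0.109 = 0.891
¬(¬(1 ⇒ (q ≡ q)) ≡ p) = 1 − 0.891 = 0.109
¬r = 1 − 0.271 = 0.729
¬¬r = 1 − 0.729 = 0.271
¬¬¬r = 1 − 0.271 = 0.729
¬(¬(1 ⇒ (q ≡ q)) ≡ p) ≡ ¬¬¬r = 1 − |0.109 − 0.729| = 1 − 0.620 = 0.380

0.380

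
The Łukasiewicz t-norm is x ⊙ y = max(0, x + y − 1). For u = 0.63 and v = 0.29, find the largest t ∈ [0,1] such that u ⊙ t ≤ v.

0.66

The residuum of the Łukasiewicz t-norm gives the supremum: min(1, 1 − 0.63 + 0.29).
1 − 0.63 + 0.29 = 0.66, so t = min(1, 0.66) = 0.66.
Check: 0.63 ⊙ 0.66 = max(0, 0.29) = 0.29 ≤ 0.29.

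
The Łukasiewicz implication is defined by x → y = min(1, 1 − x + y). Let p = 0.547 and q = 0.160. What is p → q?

0.613

p → q = min(1, 1 − 0.547 + 0.160) = min(1, 0.613) = 0.613
For comparison, the Gödel implication (1 if x ≤ y else y) would give 0.160.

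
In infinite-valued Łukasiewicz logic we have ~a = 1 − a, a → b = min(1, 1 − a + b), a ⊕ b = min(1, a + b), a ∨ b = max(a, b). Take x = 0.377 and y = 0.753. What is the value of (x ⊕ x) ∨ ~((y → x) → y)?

x ⊕ x = min(1, 0.377 + 0.377) = min(1, 0.754) = 0.754
y → x = min(1, 1 − 0.753 + 0.377) = min(1, 0.624) = 0.624
(y → x) → y = min(1, 1 − 0.624 + 0.753) = min(1, 1.129) = 1.000
~((y → x) → y) = 1 − 1.000 = 0.000
(x ⊕ x) ∨ ~((y → x) → y) = max(0.754, 0.000) = 0.754

0.754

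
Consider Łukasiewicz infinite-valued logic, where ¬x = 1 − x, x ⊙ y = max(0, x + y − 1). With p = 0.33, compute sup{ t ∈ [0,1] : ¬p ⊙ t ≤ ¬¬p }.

0.66

¬p = 1 − 0.33 = 0.67
So the left factor is ¬p = 0.67.
¬¬p = 1 − 0.67 = 0.33
So the right-hand bound is ¬¬p = 0.33.
The residuum of the Łukasiewicz t-norm gives the supremum: min(1, 1 − 0.67 + 0.33).
1 − 0.67 + 0.33 = 0.66, so t = min(1, 0.66) = 0.66.
Check: 0.67 ⊙ 0.66 = max(0, 0.33) = 0.33 ≤ 0.33.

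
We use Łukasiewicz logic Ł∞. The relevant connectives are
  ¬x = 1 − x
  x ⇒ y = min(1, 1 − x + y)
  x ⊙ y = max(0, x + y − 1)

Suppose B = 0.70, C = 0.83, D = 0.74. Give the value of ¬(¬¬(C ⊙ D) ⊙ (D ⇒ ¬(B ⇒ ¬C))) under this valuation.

0.64

C ⊙ D = max(0, 0.83 + 0.74 − 1) = max(0, 0.57) = 0.57
¬(C ⊙ D) = 1 − 0.57 = 0.43
¬¬(C ⊙ D) = 1 − 0.43 = 0.57
¬C = 1 − 0.83 = 0.17
B ⇒ ¬C = min(1, 1 − 0.70 + 0.17) = min(1, 0.47) = 0.47
¬(B ⇒ ¬C) = 1 − 0.47 = 0.53
D ⇒ ¬(B ⇒ ¬C) = min(1, 1 − 0.74 + 0.53) = min(1, 0.79) = 0.79
¬¬(C ⊙ D) ⊙ (D ⇒ ¬(B ⇒ ¬C)) = max(0, 0.57 + 0.79 − 1) = max(0, 0.36) = 0.36
¬(¬¬(C ⊙ D) ⊙ (D ⇒ ¬(B ⇒ ¬C))) = 1 − 0.36 = 0.64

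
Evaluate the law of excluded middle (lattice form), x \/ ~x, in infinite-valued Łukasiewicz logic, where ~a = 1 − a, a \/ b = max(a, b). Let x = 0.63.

0.63

~x = 1 − 0.63 = 0.37
x \/ ~x = max(0.63, 0.37) = 0.63
(The value 0.63 < 1 shows this instance is not satisfied; not a Ł∞-tautology — its value is max(a, 1−a).)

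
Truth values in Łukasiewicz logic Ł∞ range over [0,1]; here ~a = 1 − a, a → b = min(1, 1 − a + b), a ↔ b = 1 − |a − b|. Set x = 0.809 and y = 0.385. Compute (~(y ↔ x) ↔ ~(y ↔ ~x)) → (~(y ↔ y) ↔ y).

0.845

y ↔ x = 1 − |0.385 − 0.809| = 1 − 0.424 = 0.576
~(y ↔ x) = 1 − 0.576 = 0.424
~x = 1 − 0.809 = 0.191
y ↔ ~x = 1 − |0.385 − 0.191| = 1 − 0.194 = 0.806
~(y ↔ ~x) = 1 − 0.806 = 0.194
~(y ↔ x) ↔ ~(y ↔ ~x) = 1 − |0.424 − 0.194| = 1 − 0.230 = 0.770
y ↔ y = 1 − |0.385 − 0.385| = 1 − 0.000 = 1.000
~(y ↔ y) = 1 − 1.000 = 0.000
~(y ↔ y) ↔ y = 1 − |0.000 − 0.385| = 1 − 0.385 = 0.615
(~(y ↔ x) ↔ ~(y ↔ ~x)) → (~(y ↔ y) ↔ y) = min(1, 1 − 0.770 + 0.615) = min(1, 0.845) = 0.845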